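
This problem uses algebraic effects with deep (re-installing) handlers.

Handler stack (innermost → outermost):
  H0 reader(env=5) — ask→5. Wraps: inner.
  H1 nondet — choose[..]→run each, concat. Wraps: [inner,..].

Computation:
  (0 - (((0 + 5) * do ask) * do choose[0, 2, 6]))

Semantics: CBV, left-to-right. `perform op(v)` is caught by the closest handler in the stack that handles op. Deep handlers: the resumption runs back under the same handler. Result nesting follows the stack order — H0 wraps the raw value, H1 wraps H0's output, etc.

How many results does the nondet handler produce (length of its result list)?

Answer: 3

Step-by-step:
ask @ H0 ⇒ 5
choose[0, 2, 6] @ H1
  branch[0] choose=0:
    H0 returns 0
    H1 returns [0]
  branch[1] choose=2:
    H0 returns -50
    H1 returns [-50]
  branch[2] choose=6:
    H0 returns -150
    H1 returns [-150]
= [0, -50, -150]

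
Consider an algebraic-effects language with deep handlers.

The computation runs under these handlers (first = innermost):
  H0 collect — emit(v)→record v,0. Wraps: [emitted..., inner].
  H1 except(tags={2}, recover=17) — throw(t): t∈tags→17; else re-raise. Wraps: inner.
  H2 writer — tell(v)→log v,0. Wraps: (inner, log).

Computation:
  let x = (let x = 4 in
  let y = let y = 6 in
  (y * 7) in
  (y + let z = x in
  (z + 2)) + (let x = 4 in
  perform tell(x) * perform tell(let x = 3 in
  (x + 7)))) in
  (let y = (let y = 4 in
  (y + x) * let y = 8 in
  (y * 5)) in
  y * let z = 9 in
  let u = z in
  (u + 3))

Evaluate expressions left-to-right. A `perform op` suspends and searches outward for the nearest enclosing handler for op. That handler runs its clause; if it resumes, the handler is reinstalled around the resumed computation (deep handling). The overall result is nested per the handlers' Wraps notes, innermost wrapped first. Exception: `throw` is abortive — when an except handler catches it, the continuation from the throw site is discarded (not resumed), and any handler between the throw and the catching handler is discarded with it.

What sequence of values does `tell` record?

Answer: (4, 10)

Step-by-step:
tell(4) @ H2 ⇒ log+=4
tell(10) @ H2 ⇒ log+=10
H0 returns [24960]
H1 returns [24960]
H2 returns ([24960], (4, 10))
= ([24960], (4, 10))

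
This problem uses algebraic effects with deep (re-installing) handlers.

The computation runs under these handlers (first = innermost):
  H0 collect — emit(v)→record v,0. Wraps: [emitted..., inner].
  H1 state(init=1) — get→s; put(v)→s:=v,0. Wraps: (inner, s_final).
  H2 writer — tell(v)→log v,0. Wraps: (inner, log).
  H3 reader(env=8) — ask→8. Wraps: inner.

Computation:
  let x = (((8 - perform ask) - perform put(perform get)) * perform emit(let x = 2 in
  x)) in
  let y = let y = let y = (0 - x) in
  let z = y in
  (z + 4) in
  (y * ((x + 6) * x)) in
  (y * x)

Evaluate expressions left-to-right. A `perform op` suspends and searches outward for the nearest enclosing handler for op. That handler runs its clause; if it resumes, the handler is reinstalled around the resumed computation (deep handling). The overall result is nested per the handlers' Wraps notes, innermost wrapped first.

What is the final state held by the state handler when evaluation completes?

Step-by-step:
ask @ H3 ⇒ 8
get @ H1 ⇒ 1
put(1) @ H1 ⇒ s:=1
emit(2) @ H0 ⇒ out+=2
H0 returns [2, 0]
H1 returns ([2, 0], 1)
H2 returns (([2, 0], 1), ())
H3 returns (([2, 0], 1), ())
= (([2, 0], 1), ())

Answer: 1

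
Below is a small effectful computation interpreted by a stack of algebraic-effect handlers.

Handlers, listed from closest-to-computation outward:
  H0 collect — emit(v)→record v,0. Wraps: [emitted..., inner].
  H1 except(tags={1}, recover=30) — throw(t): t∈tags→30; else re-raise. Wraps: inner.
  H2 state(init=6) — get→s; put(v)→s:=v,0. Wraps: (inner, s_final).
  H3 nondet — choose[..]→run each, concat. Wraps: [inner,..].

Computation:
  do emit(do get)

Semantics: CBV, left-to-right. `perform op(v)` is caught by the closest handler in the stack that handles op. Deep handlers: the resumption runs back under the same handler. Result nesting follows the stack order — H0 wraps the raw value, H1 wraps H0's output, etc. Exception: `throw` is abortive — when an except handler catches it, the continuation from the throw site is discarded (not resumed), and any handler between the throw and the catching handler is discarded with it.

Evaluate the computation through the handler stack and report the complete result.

Working:
get @ H2 ⇒ 6
emit(6) @ H0 ⇒ out+=6
H0 returns [6, 0]
H1 returns [6, 0]
H2 returns ([6, 0], 6)
H3 returns [([6, 0], 6)]
= [([6, 0], 6)]

Answer: [([6, 0], 6)]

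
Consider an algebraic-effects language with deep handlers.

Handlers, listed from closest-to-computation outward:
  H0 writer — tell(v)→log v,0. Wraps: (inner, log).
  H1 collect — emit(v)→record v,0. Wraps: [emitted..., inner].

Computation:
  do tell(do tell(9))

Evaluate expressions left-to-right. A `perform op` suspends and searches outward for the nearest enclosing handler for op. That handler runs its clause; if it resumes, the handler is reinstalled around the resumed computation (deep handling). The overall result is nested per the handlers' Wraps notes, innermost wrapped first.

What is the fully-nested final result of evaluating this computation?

Answer: [(0, (9, 0))]

Working:
tell(9) @ H0 ⇒ log+=9
tell(0) @ H0 ⇒ log+=0
H0 returns (0, (9, 0))
H1 returns [(0, (9, 0))]
= [(0, (9, 0))]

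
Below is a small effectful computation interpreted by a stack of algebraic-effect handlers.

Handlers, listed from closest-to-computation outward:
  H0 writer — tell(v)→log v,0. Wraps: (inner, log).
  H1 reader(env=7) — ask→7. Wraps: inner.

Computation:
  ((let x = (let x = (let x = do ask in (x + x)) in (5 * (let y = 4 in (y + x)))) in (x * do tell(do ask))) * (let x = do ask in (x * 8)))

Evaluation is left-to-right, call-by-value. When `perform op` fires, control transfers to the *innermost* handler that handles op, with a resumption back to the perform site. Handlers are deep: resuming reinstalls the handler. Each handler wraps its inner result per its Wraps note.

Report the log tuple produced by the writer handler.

Answer: (7)

Step-by-step:
ask @ H1 ⇒ 7
ask @ H1 ⇒ 7
tell(7) @ H0 ⇒ log+=7
ask @ H1 ⇒ 7
H0 returns (0, (7))
H1 returns (0, (7))
= (0, (7))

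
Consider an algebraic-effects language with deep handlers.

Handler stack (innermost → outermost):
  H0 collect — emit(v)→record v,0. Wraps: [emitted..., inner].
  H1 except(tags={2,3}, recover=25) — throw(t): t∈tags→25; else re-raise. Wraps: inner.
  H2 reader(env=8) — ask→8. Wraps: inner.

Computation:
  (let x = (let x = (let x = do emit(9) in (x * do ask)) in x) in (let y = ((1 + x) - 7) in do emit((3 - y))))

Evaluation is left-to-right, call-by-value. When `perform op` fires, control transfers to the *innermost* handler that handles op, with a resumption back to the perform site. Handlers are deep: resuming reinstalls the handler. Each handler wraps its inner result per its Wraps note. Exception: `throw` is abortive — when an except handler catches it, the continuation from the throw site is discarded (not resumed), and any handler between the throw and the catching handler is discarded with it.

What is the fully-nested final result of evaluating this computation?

Answer: [9, 9, 0]

Evaluation trace:
emit(9) @ H0 ⇒ out+=9
ask @ H2 ⇒ 8
emit(9) @ H0 ⇒ out+=9
H0 returns [9, 9, 0]
H1 returns [9, 9, 0]
H2 returns [9, 9, 0]
= [9, 9, 0]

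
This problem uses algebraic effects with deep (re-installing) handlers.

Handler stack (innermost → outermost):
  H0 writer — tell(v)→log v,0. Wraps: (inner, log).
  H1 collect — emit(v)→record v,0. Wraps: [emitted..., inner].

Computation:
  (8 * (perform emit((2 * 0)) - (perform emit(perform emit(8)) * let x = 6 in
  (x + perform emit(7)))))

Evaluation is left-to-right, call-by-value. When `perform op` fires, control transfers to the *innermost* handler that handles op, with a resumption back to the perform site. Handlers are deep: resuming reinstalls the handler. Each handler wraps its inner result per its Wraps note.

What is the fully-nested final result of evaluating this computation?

Answer: [0, 8, 0, 7, (0, ())]

Evaluation trace:
emit(0) @ H1 ⇒ out+=0
emit(8) @ H1 ⇒ out+=8
emit(0) @ H1 ⇒ out+=0
emit(7) @ H1 ⇒ out+=7
H0 returns (0, ())
H1 returns [0, 8, 0, 7, (0, ())]
= [0, 8, 0, 7, (0, ())]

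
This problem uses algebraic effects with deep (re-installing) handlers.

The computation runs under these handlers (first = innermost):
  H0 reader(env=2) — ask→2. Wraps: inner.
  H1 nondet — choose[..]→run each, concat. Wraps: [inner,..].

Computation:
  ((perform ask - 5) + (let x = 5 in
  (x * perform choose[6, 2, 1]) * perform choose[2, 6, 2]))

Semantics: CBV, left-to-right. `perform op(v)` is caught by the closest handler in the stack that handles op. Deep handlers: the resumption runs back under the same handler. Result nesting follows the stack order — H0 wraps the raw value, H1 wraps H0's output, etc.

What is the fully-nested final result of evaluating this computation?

Answer: [57, 177, 57, 17, 57, 17, 7, 27, 7]

Working:
ask @ H0 ⇒ 2
choose[6, 2, 1] @ H1
  branch[0] choose=6:
    choose[2, 6, 2] @ H1
      branch[0] choose=2:
        H0 returns 57
        H1 returns [57]
      branch[1] choose=6:
        H0 returns 177
        H1 returns [177]
      branch[2] choose=2:
        H0 returns 57
        H1 returns [57]
  branch[1] choose=2:
    choose[2, 6, 2] @ H1
      branch[0] choose=2:
        H0 returns 17
        H1 returns [17]
      branch[1] choose=6:
        H0 returns 57
        H1 returns [57]
      branch[2] choose=2:
        H0 returns 17
        H1 returns [17]
  branch[2] choose=1:
    choose[2, 6, 2] @ H1
      branch[0] choose=2:
        H0 returns 7
        H1 returns [7]
      branch[1] choose=6:
        H0 returns 27
        H1 returns [27]
      branch[2] choose=2:
        H0 returns 7
        H1 returns [7]
= [57, 177, 57, 17, 57, 17, 7, 27, 7]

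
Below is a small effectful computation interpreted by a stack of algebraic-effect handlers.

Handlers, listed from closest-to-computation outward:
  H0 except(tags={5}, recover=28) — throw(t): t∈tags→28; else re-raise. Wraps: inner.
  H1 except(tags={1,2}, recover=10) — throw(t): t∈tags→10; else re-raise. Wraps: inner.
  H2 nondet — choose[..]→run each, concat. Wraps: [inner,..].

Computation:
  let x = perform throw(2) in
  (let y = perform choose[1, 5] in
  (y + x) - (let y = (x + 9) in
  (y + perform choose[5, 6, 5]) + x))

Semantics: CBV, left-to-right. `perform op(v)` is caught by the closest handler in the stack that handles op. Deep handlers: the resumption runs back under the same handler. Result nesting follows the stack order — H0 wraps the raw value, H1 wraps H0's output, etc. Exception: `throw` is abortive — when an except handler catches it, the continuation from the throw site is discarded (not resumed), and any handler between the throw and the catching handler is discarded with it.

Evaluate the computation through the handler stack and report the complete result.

Step-by-step:
throw(2) @ H0 re-raised
throw(2) @ H1 caught ⇒ 10
H2 returns [10]
= [10]

Answer: [10]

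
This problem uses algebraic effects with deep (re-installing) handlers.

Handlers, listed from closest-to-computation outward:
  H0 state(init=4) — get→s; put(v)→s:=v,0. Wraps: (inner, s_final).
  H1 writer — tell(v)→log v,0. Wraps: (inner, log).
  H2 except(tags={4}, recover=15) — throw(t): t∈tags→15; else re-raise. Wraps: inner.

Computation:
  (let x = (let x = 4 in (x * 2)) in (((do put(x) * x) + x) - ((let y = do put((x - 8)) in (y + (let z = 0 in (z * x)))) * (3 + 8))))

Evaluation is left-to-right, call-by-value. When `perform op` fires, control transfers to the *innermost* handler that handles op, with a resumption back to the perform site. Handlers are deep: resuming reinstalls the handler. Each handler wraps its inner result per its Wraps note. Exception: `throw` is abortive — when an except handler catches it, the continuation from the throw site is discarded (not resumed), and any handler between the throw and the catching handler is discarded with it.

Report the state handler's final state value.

Answer: 0

Evaluation trace:
put(8) @ H0 ⇒ s:=8
put(0) @ H0 ⇒ s:=0
H0 returns (8, 0)
H1 returns ((8, 0), ())
H2 returns ((8, 0), ())
= ((8, 0), ())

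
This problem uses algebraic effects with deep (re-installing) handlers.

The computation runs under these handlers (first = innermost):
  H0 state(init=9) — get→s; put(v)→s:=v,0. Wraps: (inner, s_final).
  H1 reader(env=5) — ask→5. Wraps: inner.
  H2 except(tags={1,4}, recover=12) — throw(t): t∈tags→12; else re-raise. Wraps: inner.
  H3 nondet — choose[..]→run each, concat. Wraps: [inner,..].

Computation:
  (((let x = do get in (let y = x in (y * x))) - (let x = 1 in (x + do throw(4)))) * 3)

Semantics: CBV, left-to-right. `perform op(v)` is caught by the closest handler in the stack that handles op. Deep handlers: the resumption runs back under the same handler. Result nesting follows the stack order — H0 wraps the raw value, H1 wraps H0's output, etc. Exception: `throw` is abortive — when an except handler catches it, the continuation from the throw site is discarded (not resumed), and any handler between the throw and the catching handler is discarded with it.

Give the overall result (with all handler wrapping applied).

Answer: [12]

Step-by-step:
get @ H0 ⇒ 9
throw(4) @ H2 caught ⇒ 12
H3 returns [12]
= [12]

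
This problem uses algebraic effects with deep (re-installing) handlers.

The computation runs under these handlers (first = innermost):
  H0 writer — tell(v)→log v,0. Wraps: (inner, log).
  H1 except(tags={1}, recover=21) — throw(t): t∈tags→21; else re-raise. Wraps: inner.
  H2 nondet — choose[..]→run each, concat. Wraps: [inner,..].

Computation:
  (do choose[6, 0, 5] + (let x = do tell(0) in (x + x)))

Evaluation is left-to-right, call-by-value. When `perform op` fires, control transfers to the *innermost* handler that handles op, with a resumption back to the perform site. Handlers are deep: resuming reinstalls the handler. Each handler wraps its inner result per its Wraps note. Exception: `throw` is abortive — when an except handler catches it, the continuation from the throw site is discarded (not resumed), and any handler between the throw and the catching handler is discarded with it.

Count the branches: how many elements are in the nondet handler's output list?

Answer: 3

Evaluation trace:
choose[6, 0, 5] @ H2
  branch[0] choose=6:
    tell(0) @ H0 ⇒ log+=0
    H0 returns (6, (0))
    H1 returns (6, (0))
    H2 returns [(6, (0))]
  branch[1] choose=0:
    tell(0) @ H0 ⇒ log+=0
    H0 returns (0, (0))
    H1 returns (0, (0))
    H2 returns [(0, (0))]
  branch[2] choose=5:
    tell(0) @ H0 ⇒ log+=0
    H0 returns (5, (0))
    H1 returns (5, (0))
    H2 returns [(5, (0))]
= [(6, (0)), (0, (0)), (5, (0))]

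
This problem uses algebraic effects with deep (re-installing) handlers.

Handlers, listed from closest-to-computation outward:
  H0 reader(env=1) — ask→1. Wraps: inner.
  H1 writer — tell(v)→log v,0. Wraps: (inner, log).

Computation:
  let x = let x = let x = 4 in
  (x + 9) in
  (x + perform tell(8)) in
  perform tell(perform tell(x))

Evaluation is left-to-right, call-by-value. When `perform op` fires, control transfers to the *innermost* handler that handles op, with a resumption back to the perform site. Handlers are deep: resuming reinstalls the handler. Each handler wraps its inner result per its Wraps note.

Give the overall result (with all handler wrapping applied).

Evaluation trace:
tell(8) @ H1 ⇒ log+=8
tell(13) @ H1 ⇒ log+=13
tell(0) @ H1 ⇒ log+=0
H0 returns 0
H1 returns (0, (8, 13, 0))
= (0, (8, 13, 0))

Answer: (0, (8, 13, 0))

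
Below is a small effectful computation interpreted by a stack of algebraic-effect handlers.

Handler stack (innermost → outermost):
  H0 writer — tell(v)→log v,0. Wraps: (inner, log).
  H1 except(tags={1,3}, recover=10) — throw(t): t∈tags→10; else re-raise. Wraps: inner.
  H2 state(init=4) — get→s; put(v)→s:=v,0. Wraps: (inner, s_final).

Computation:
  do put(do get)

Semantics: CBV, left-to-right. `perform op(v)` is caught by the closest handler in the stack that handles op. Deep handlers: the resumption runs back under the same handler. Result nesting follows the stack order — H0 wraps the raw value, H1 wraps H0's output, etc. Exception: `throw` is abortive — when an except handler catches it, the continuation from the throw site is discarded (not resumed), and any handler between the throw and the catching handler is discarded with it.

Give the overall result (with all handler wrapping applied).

Step-by-step:
get @ H2 ⇒ 4
put(4) @ H2 ⇒ s:=4
H0 returns (0, ())
H1 returns (0, ())
H2 returns ((0, ()), 4)
= ((0, ()), 4)

Answer: ((0, ()), 4)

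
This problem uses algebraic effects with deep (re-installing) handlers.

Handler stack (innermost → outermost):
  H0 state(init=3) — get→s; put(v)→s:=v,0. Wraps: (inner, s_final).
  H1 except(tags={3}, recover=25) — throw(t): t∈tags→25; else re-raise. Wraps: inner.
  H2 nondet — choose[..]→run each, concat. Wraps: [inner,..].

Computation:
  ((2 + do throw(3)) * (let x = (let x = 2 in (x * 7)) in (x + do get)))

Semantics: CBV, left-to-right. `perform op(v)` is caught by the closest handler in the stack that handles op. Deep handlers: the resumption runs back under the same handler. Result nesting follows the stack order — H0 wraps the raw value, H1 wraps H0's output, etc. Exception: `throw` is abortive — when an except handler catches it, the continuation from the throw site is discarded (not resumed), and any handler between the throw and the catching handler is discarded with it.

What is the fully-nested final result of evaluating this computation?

Step-by-step:
throw(3) @ H1 caught ⇒ 25
H2 returns [25]
= [25]

Answer: [25]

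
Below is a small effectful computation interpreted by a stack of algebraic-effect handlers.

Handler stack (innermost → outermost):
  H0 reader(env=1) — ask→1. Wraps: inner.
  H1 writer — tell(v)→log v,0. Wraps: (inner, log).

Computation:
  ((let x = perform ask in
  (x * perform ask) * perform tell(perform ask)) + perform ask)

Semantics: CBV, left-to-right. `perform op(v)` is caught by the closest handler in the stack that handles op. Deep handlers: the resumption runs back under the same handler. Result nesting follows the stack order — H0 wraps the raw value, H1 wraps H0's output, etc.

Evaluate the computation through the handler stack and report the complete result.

Evaluation trace:
ask @ H0 ⇒ 1
ask @ H0 ⇒ 1
ask @ H0 ⇒ 1
tell(1) @ H1 ⇒ log+=1
ask @ H0 ⇒ 1
H0 returns 1
H1 returns (1, (1))
= (1, (1))

Answer: (1, (1))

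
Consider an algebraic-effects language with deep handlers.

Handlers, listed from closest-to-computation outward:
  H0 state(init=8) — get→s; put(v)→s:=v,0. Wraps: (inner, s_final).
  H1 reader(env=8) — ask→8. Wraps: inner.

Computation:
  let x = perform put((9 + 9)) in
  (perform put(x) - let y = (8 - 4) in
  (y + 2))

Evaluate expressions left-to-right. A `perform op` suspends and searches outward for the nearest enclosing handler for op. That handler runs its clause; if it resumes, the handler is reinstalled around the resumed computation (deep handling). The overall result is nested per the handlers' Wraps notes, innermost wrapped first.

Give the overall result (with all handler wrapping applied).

Answer: (-6, 0)

Working:
put(18) @ H0 ⇒ s:=18
put(0) @ H0 ⇒ s:=0
H0 returns (-6, 0)
H1 returns (-6, 0)
= (-6, 0)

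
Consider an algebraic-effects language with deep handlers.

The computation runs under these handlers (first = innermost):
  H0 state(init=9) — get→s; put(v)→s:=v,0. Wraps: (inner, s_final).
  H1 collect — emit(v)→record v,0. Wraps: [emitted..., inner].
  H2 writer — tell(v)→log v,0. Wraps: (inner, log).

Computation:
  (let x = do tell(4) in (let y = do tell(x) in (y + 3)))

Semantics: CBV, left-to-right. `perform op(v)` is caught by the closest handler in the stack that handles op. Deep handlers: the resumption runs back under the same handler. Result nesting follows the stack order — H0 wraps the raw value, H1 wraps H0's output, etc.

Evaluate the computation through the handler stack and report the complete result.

Answer: ([(3, 9)], (4, 0))

Working:
tell(4) @ H2 ⇒ log+=4
tell(0) @ H2 ⇒ log+=0
H0 returns (3, 9)
H1 returns [(3, 9)]
H2 returns ([(3, 9)], (4, 0))
= ([(3, 9)], (4, 0))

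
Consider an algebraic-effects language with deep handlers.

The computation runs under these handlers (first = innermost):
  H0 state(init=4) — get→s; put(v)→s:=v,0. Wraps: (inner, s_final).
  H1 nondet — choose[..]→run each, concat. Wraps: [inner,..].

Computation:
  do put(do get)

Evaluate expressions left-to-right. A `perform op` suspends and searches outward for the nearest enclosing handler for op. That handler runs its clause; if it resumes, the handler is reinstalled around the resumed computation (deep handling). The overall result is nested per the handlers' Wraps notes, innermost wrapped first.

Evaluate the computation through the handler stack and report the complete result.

Answer: [(0, 4)]

Step-by-step:
get @ H0 ⇒ 4
put(4) @ H0 ⇒ s:=4
H0 returns (0, 4)
H1 returns [(0, 4)]
= [(0, 4)]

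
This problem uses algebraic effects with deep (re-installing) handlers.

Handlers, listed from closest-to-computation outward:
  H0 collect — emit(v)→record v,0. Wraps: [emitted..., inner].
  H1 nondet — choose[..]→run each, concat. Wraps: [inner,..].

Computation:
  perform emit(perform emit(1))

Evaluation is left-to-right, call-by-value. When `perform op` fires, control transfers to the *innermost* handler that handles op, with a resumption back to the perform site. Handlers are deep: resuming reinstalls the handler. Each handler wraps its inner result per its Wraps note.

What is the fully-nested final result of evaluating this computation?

Step-by-step:
emit(1) @ H0 ⇒ out+=1
emit(0) @ H0 ⇒ out+=0
H0 returns [1, 0, 0]
H1 returns [[1, 0, 0]]
= [[1, 0, 0]]

Answer: [[1, 0, 0]]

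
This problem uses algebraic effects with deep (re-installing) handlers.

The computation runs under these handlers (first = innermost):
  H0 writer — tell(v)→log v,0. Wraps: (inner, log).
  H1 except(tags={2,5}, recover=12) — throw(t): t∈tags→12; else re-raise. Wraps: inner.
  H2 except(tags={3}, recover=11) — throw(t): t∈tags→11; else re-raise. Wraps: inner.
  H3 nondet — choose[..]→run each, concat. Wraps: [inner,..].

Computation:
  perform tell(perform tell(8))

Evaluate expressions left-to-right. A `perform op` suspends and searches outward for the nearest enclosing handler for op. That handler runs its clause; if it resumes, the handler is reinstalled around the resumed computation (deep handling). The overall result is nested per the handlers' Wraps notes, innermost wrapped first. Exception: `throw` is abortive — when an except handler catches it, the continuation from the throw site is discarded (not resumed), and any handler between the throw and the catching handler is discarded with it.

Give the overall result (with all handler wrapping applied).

Answer: [(0, (8, 0))]

Step-by-step:
tell(8) @ H0 ⇒ log+=8
tell(0) @ H0 ⇒ log+=0
H0 returns (0, (8, 0))
H1 returns (0, (8, 0))
H2 returns (0, (8, 0))
H3 returns [(0, (8, 0))]
= [(0, (8, 0))]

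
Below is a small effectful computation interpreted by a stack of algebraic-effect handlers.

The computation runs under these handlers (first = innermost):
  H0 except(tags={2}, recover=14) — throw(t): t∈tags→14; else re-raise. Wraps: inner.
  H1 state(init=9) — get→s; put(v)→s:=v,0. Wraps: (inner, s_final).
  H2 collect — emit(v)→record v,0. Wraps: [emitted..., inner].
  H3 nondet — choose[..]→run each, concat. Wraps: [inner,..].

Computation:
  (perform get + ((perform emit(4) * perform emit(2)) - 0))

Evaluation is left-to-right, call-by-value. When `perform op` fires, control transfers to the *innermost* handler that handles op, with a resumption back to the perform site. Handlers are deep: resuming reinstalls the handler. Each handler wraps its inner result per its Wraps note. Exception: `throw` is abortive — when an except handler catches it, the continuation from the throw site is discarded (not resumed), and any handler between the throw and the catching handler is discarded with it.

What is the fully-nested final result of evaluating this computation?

Answer: [[4, 2, (9, 9)]]

Working:
get @ H1 ⇒ 9
emit(4) @ H2 ⇒ out+=4
emit(2) @ H2 ⇒ out+=2
H0 returns 9
H1 returns (9, 9)
H2 returns [4, 2, (9, 9)]
H3 returns [[4, 2, (9, 9)]]
= [[4, 2, (9, 9)]]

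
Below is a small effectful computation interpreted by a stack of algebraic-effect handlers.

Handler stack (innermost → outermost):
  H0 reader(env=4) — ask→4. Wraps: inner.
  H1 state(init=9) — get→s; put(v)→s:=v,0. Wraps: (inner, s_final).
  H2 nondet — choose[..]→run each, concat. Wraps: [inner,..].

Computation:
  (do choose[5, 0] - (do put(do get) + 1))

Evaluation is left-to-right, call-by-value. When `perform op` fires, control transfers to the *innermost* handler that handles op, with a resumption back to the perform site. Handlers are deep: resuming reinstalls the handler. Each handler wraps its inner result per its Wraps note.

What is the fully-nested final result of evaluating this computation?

Step-by-step:
choose[5, 0] @ H2
  branch[0] choose=5:
    get @ H1 ⇒ 9
    put(9) @ H1 ⇒ s:=9
    H0 returns 4
    H1 returns (4, 9)
    H2 returns [(4, 9)]
  branch[1] choose=0:
    get @ H1 ⇒ 9
    put(9) @ H1 ⇒ s:=9
    H0 returns -1
    H1 returns (-1, 9)
    H2 returns [(-1, 9)]
= [(4, 9), (-1, 9)]

Answer: [(4, 9), (-1, 9)]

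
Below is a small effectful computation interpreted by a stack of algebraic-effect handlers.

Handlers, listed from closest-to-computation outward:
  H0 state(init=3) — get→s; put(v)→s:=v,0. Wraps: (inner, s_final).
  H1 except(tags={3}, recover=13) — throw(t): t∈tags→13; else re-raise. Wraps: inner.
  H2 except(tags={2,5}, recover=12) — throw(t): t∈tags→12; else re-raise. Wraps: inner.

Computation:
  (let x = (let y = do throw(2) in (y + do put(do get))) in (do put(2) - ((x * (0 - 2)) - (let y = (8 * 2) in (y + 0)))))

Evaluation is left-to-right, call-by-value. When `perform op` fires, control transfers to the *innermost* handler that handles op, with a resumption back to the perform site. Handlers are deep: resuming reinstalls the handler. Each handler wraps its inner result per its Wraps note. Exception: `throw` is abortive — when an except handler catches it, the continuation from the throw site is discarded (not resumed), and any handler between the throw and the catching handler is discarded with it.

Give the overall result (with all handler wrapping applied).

Step-by-step:
throw(2) @ H1 re-raised
throw(2) @ H2 caught ⇒ 12
= 12

Answer: 12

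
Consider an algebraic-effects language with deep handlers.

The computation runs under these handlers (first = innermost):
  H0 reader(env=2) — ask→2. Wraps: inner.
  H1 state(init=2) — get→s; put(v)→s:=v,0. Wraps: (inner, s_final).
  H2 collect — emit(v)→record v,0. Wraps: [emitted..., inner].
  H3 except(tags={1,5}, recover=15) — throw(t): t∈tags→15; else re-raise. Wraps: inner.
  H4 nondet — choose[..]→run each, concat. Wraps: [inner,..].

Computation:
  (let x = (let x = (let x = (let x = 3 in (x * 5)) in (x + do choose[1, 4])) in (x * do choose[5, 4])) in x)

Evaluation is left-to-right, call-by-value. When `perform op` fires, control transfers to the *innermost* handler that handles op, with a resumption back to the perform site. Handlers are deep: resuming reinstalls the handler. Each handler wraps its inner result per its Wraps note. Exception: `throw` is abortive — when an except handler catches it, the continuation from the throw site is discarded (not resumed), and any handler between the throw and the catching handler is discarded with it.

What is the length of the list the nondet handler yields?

Step-by-step:
choose[1, 4] @ H4
  branch[0] choose=1:
    choose[5, 4] @ H4
      branch[0] choose=5:
        H0 returns 80
        H1 returns (80, 2)
        H2 returns [(80, 2)]
        H3 returns [(80, 2)]
        H4 returns [[(80, 2)]]
      branch[1] choose=4:
        H0 returns 64
        H1 returns (64, 2)
        H2 returns [(64, 2)]
        H3 returns [(64, 2)]
        H4 returns [[(64, 2)]]
  branch[1] choose=4:
    choose[5, 4] @ H4
      branch[0] choose=5:
        H0 returns 95
        H1 returns (95, 2)
        H2 returns [(95, 2)]
        H3 returns [(95, 2)]
        H4 returns [[(95, 2)]]
      branch[1] choose=4:
        H0 returns 76
        H1 returns (76, 2)
        H2 returns [(76, 2)]
        H3 returns [(76, 2)]
        H4 returns [[(76, 2)]]
= [[(80, 2)], [(64, 2)], [(95, 2)], [(76, 2)]]

Answer: 4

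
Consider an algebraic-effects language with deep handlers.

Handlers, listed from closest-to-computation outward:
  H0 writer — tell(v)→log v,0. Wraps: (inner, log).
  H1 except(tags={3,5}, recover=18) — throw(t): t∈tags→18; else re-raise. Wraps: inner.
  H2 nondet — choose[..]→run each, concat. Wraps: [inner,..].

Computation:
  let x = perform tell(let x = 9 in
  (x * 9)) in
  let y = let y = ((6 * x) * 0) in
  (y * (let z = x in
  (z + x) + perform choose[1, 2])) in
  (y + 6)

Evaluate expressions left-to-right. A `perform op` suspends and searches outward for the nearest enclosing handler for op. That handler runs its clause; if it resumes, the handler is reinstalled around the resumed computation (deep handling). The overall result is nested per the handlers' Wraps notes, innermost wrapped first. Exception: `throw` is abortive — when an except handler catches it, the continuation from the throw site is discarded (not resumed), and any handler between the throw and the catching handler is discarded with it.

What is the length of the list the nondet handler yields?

Answer: 2

Working:
tell(81) @ H0 ⇒ log+=81
choose[1, 2] @ H2
  branch[0] choose=1:
    H0 returns (6, (81))
    H1 returns (6, (81))
    H2 returns [(6, (81))]
  branch[1] choose=2:
    H0 returns (6, (81))
    H1 returns (6, (81))
    H2 returns [(6, (81))]
= [(6, (81)), (6, (81))]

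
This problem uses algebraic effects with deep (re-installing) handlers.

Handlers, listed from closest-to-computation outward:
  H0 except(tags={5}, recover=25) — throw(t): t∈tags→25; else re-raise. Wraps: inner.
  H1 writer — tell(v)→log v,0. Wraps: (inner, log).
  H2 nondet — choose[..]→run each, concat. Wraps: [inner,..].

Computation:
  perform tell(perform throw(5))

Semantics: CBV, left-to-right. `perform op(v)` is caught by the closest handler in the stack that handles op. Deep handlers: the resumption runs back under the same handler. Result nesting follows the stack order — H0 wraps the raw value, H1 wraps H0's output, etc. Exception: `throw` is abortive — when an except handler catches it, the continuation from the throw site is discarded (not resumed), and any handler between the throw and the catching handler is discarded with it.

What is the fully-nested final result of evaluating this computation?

Evaluation trace:
throw(5) @ H0 caught ⇒ 25
H1 returns (25, ())
H2 returns [(25, ())]
= [(25, ())]

Answer: [(25, ())]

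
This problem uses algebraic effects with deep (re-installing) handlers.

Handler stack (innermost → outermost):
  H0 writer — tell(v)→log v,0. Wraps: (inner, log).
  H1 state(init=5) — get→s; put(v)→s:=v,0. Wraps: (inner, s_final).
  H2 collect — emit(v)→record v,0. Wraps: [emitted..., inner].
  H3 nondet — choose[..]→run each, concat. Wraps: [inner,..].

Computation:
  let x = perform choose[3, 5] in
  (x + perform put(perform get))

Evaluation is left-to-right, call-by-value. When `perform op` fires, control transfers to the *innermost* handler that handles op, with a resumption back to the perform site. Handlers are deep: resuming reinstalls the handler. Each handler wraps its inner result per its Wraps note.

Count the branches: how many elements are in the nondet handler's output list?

Answer: 2

Step-by-step:
choose[3, 5] @ H3
  branch[0] choose=3:
    get @ H1 ⇒ 5
    put(5) @ H1 ⇒ s:=5
    H0 returns (3, ())
    H1 returns ((3, ()), 5)
    H2 returns [((3, ()), 5)]
    H3 returns [[((3, ()), 5)]]
  branch[1] choose=5:
    get @ H1 ⇒ 5
    put(5) @ H1 ⇒ s:=5
    H0 returns (5, ())
    H1 returns ((5, ()), 5)
    H2 returns [((5, ()), 5)]
    H3 returns [[((5, ()), 5)]]
= [[((3, ()), 5)], [((5, ()), 5)]]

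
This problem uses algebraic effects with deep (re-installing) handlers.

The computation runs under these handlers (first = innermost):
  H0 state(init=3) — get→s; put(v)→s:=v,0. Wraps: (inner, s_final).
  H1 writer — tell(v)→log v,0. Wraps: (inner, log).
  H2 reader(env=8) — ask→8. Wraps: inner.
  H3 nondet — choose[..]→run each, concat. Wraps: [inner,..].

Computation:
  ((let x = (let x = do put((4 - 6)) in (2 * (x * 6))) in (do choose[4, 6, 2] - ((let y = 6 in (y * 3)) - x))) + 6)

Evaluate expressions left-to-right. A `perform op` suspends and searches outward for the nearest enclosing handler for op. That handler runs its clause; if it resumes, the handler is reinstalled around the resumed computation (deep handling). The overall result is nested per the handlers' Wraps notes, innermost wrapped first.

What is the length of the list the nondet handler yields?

Answer: 3

Working:
put(-2) @ H0 ⇒ s:=-2
choose[4, 6, 2] @ H3
  branch[0] choose=4:
    H0 returns (-8, -2)
    H1 returns ((-8, -2), ())
    H2 returns ((-8, -2), ())
    H3 returns [((-8, -2), ())]
  branch[1] choose=6:
    H0 returns (-6, -2)
    H1 returns ((-6, -2), ())
    H2 returns ((-6, -2), ())
    H3 returns [((-6, -2), ())]
  branch[2] choose=2:
    H0 returns (-10, -2)
    H1 returns ((-10, -2), ())
    H2 returns ((-10, -2), ())
    H3 returns [((-10, -2), ())]
= [((-8, -2), ()), ((-6, -2), ()), ((-10, -2), ())]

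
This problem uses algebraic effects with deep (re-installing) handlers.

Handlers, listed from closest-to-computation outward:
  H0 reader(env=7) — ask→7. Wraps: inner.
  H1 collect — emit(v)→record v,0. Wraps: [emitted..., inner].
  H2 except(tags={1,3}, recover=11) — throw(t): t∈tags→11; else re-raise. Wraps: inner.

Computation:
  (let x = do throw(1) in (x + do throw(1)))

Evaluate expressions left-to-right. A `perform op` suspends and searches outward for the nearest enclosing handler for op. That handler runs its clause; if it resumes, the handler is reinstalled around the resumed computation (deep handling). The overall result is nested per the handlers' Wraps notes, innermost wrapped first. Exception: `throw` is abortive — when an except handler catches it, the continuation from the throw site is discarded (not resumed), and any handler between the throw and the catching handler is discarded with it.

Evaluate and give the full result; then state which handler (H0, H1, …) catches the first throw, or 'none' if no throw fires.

Answer: 11 ; first throw caught by: H2

Working:
throw(1) @ H2 caught ⇒ 11
= 11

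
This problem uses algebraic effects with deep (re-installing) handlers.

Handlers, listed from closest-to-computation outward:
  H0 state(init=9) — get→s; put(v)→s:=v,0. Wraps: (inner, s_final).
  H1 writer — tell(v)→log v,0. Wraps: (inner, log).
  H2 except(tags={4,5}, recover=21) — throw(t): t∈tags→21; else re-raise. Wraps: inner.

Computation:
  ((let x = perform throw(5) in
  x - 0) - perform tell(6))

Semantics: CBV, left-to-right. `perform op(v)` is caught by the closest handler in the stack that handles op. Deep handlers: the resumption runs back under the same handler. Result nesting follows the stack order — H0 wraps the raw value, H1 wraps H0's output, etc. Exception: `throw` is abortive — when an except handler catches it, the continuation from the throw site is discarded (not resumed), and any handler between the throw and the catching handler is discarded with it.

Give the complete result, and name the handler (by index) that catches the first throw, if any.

Working:
throw(5) @ H2 caught ⇒ 21
= 21

Answer: 21 ; first throw caught by: H2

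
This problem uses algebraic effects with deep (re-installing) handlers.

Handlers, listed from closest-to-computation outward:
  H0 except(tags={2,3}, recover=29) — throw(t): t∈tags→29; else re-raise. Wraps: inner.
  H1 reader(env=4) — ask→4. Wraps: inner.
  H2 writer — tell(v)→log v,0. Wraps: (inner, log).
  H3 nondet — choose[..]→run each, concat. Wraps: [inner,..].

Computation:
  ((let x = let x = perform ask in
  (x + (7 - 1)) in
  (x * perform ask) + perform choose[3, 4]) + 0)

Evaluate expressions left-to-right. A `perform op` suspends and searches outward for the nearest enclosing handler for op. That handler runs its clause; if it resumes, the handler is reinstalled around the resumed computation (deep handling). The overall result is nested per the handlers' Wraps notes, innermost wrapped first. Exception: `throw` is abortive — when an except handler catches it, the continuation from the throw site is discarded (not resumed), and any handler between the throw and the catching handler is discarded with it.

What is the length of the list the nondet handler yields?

Working:
ask @ H1 ⇒ 4
ask @ H1 ⇒ 4
choose[3, 4] @ H3
  branch[0] choose=3:
    H0 returns 43
    H1 returns 43
    H2 returns (43, ())
    H3 returns [(43, ())]
  branch[1] choose=4:
    H0 returns 44
    H1 returns 44
    H2 returns (44, ())
    H3 returns [(44, ())]
= [(43, ()), (44, ())]

Answer: 2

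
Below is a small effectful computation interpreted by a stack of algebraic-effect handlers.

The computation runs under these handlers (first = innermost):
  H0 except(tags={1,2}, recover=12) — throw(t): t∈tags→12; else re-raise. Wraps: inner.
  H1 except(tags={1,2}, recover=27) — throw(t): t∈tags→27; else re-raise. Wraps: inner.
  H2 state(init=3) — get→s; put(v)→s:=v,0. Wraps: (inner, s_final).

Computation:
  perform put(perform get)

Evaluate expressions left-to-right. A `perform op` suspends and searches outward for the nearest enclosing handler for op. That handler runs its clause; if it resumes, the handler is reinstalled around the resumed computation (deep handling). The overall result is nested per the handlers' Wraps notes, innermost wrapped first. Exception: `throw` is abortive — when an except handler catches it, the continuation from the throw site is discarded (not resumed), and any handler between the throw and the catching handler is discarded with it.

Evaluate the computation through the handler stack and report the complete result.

Answer: (0, 3)

Working:
get @ H2 ⇒ 3
put(3) @ H2 ⇒ s:=3
H0 returns 0
H1 returns 0
H2 returns (0, 3)
= (0, 3)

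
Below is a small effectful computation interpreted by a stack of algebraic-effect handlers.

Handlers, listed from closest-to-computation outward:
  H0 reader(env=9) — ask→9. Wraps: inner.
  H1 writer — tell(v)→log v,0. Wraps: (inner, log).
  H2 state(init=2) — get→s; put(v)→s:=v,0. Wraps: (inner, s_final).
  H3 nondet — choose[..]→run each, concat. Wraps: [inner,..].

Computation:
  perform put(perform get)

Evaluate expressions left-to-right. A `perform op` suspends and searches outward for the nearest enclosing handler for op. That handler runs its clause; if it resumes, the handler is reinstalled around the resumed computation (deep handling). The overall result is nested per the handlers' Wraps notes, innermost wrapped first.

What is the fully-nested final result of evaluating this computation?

Working:
get @ H2 ⇒ 2
put(2) @ H2 ⇒ s:=2
H0 returns 0
H1 returns (0, ())
H2 returns ((0, ()), 2)
H3 returns [((0, ()), 2)]
= [((0, ()), 2)]

Answer: [((0, ()), 2)]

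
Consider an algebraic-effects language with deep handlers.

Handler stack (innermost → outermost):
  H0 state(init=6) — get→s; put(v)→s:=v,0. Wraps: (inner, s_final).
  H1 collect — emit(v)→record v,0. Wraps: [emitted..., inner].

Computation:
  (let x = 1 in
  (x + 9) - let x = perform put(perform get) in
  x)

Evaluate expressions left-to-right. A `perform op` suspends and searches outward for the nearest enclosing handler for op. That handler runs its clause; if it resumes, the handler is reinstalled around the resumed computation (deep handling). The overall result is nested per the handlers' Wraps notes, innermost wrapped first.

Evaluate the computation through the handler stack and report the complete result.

Working:
get @ H0 ⇒ 6
put(6) @ H0 ⇒ s:=6
H0 returns (10, 6)
H1 returns [(10, 6)]
= [(10, 6)]

Answer: [(10, 6)]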